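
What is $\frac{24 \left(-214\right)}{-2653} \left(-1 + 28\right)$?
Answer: $\frac{138672}{2653} \approx 52.27$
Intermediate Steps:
$\frac{24 \left(-214\right)}{-2653} \left(-1 + 28\right) = \left(-5136\right) \left(- \frac{1}{2653}\right) 27 = \frac{5136}{2653} \cdot 27 = \frac{138672}{2653}$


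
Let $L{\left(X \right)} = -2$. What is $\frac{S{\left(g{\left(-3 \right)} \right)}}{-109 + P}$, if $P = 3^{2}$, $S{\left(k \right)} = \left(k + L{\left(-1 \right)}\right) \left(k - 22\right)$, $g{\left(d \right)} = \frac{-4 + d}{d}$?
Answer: $\frac{59}{900} \approx 0.065556$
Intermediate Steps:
$g{\left(d \right)} = \frac{-4 + d}{d}$
$S{\left(k \right)} = \left(-22 + k\right) \left(-2 + k\right)$ ($S{\left(k \right)} = \left(k - 2\right) \left(k - 22\right) = \left(-2 + k\right) \left(-22 + k\right) = \left(-22 + k\right) \left(-2 + k\right)$)
$P = 9$
$\frac{S{\left(g{\left(-3 \right)} \right)}}{-109 + P} = \frac{44 + \left(\frac{-4 - 3}{-3}\right)^{2} - 24 \frac{-4 - 3}{-3}}{-109 + 9} = \frac{44 + \left(\left(- \frac{1}{3}\right) \left(-7\right)\right)^{2} - 24 \left(\left(- \frac{1}{3}\right) \left(-7\right)\right)}{-100} = - \frac{44 + \left(\frac{7}{3}\right)^{2} - 56}{100} = - \frac{44 + \frac{49}{9} - 56}{100} = \left(- \frac{1}{100}\right) \left(- \frac{59}{9}\right) = \frac{59}{900}$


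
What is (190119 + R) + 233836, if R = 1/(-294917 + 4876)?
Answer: 122964332154/290041 ≈ 4.2396e+5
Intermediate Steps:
R = -1/290041 (R = 1/(-290041) = -1/290041 ≈ -3.4478e-6)
(190119 + R) + 233836 = (190119 - 1/290041) + 233836 = 55142304878/290041 + 233836 = 122964332154/290041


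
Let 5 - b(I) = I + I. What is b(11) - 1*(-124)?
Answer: 107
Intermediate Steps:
b(I) = 5 - 2*I (b(I) = 5 - (I + I) = 5 - 2*I)
b(11) - 1*(-124) = (5 - 2*11) - 1*(-124) = (5 - 22) + 124 = -17 + 124 = 107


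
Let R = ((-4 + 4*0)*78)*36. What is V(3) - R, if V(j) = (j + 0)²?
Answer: 11241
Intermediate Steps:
R = -11232 (R = ((-4 + 0)*78)*36 = -4*78*36 = -312*36 = -11232)
V(j) = j²
V(3) - R = 3² - 1*(-11232) = 9 + 11232 = 11241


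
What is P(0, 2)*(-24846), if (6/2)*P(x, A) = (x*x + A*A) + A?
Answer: -49692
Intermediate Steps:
P(x, A) = A/3 + A**2/3 + x**2/3 (P(x, A) = ((x*x + A*A) + A)/3 = ((x**2 + A**2) + A)/3 = ((A**2 + x**2) + A)/3 = (A + A**2 + x**2)/3 = A/3 + A**2/3 + x**2/3)
P(0, 2)*(-24846) = ((1/3)*2 + (1/3)*2**2 + (1/3)*0**2)*(-24846) = (2/3 + (1/3)*4 + (1/3)*0)*(-24846) = (2/3 + 4/3 + 0)*(-24846) = 2*(-24846) = -49692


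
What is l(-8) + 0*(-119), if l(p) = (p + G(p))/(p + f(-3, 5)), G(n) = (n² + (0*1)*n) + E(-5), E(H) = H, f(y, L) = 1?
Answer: -51/7 ≈ -7.2857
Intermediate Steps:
G(n) = -5 + n² (G(n) = (n² + (0*1)*n) - 5 = (n² + 0*n) - 5 = (n² + 0) - 5 = n² - 5 = -5 + n²)
l(p) = (-5 + p + p²)/(1 + p) (l(p) = (p + (-5 + p²))/(p + 1) = (-5 + p + p²)/(1 + p))
l(-8) + 0*(-119) = (-5 - 8 + (-8)²)/(1 - 8) + 0*(-119) = (-5 - 8 + 64)/(-7) + 0 = -⅐*51 + 0 = -51/7 + 0 = -51/7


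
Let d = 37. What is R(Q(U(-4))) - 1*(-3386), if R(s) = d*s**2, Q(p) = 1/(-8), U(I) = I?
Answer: 216741/64 ≈ 3386.6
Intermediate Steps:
Q(p) = -1/8
R(s) = 37*s**2
R(Q(U(-4))) - 1*(-3386) = 37*(-1/8)**2 - 1*(-3386) = 37*(1/64) + 3386 = 37/64 + 3386 = 216741/64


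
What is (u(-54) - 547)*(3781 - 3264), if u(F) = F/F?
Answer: -282282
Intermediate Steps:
u(F) = 1
(u(-54) - 547)*(3781 - 3264) = (1 - 547)*(3781 - 3264) = -546*517 = -282282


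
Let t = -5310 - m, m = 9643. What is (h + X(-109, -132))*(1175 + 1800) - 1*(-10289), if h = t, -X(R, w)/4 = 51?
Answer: -45081786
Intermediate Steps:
X(R, w) = -204 (X(R, w) = -4*51 = -204)
t = -14953 (t = -5310 - 1*9643 = -5310 - 9643 = -14953)
h = -14953
(h + X(-109, -132))*(1175 + 1800) - 1*(-10289) = (-14953 - 204)*(1175 + 1800) - 1*(-10289) = -15157*2975 + 10289 = -45092075 + 10289 = -45081786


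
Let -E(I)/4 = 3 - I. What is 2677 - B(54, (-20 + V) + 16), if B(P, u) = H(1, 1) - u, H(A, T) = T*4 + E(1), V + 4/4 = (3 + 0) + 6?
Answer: 2685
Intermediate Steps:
E(I) = -12 + 4*I (E(I) = -4*(3 - I) = -12 + 4*I)
V = 8 (V = -1 + ((3 + 0) + 6) = -1 + (3 + 6) = -1 + 9 = 8)
H(A, T) = -8 + 4*T (H(A, T) = T*4 + (-12 + 4*1) = 4*T + (-12 + 4) = 4*T - 8 = -8 + 4*T)
B(P, u) = -4 - u (B(P, u) = (-8 + 4*1) - u = (-8 + 4) - u = -4 - u)
2677 - B(54, (-20 + V) + 16) = 2677 - (-4 - ((-20 + 8) + 16)) = 2677 - (-4 - (-12 + 16)) = 2677 - (-4 - 1*4) = 2677 - (-4 - 4) = 2677 - 1*(-8) = 2677 + 8 = 2685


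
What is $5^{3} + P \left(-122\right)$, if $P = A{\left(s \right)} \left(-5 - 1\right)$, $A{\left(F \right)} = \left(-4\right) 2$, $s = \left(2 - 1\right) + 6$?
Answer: $-5731$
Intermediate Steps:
$s = 7$ ($s = 1 + 6 = 7$)
$A{\left(F \right)} = -8$
$P = 48$ ($P = - 8 \left(-5 - 1\right) = \left(-8\right) \left(-6\right) = 48$)
$5^{3} + P \left(-122\right) = 5^{3} + 48 \left(-122\right) = 125 - 5856 = -5731$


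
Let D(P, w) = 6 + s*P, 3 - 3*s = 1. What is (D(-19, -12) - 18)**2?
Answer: 5476/9 ≈ 608.44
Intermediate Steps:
s = 2/3 (s = 1 - 1/3*1 = 1 - 1/3 = 2/3 ≈ 0.66667)
D(P, w) = 6 + 2*P/3
(D(-19, -12) - 18)**2 = ((6 + (2/3)*(-19)) - 18)**2 = ((6 - 38/3) - 18)**2 = (-20/3 - 18)**2 = (-74/3)**2 = 5476/9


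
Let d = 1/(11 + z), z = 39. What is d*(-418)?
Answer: -209/25 ≈ -8.3600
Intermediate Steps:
d = 1/50 (d = 1/(11 + 39) = 1/50 ≈ 0.020000)
d*(-418) = (1/50)*(-418) = -209/25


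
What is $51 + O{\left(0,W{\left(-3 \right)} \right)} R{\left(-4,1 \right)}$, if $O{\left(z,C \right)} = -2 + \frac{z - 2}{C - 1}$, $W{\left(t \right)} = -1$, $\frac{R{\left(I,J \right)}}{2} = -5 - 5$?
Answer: $71$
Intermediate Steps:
$R{\left(I,J \right)} = -20$ ($R{\left(I,J \right)} = 2 \left(-5 - 5\right) = 2 \left(-10\right) = -20$)
$O{\left(z,C \right)} = -2 + \frac{-2 + z}{-1 + C}$
$51 + O{\left(0,W{\left(-3 \right)} \right)} R{\left(-4,1 \right)} = 51 + \frac{0 - -2}{-1 - 1} \left(-20\right) = 51 + \frac{0 + 2}{-2} \left(-20\right) = 51 + \left(- \frac{1}{2}\right) 2 \left(-20\right) = 51 - -20 = 51 + 20 = 71$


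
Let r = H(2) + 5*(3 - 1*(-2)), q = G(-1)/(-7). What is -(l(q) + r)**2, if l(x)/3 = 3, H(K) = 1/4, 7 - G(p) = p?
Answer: -18769/16 ≈ -1173.1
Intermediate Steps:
G(p) = 7 - p
H(K) = 1/4
q = -8/7 (q = (7 - 1*(-1))/(-7) = (7 + 1)*(-1/7) = 8*(-1/7) = -8/7 ≈ -1.1429)
r = 101/4 (r = 1/4 + 5*(3 - 1*(-2)) = 1/4 + 5*(3 + 2) = 1/4 + 5*5 = 1/4 + 25 = 101/4 ≈ 25.250)
l(x) = 9 (l(x) = 3*3 = 9)
-(l(q) + r)**2 = -(9 + 101/4)**2 = -(137/4)**2 = -1*18769/16 = -18769/16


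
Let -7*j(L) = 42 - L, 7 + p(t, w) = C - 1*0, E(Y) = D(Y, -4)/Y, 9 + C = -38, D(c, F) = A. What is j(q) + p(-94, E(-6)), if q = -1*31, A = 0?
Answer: -451/7 ≈ -64.429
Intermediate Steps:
D(c, F) = 0
C = -47 (C = -9 - 38 = -47)
q = -31
E(Y) = 0 (E(Y) = 0/Y = 0)
p(t, w) = -54 (p(t, w) = -7 + (-47 - 1*0) = -7 + (-47 + 0) = -7 - 47 = -54)
j(L) = -6 + L/7 (j(L) = -(42 - L)/7 = -6 + L/7)
j(q) + p(-94, E(-6)) = (-6 + (1/7)*(-31)) - 54 = (-6 - 31/7) - 54 = -73/7 - 54 = -451/7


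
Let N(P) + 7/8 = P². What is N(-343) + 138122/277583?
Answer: 261258060831/2220664 ≈ 1.1765e+5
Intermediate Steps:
N(P) = -7/8 + P²
N(-343) + 138122/277583 = (-7/8 + (-343)²) + 138122/277583 = (-7/8 + 117649) + 138122*(1/277583) = 941185/8 + 138122/277583 = 261258060831/2220664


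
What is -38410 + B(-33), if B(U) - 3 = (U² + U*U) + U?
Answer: -36262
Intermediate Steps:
B(U) = 3 + U + 2*U² (B(U) = 3 + ((U² + U*U) + U) = 3 + ((U² + U²) + U) = 3 + (2*U² + U) = 3 + (U + 2*U²) = 3 + U + 2*U²)
-38410 + B(-33) = -38410 + (3 - 33 + 2*(-33)²) = -38410 + (3 - 33 + 2*1089) = -38410 + (3 - 33 + 2178) = -38410 + 2148 = -36262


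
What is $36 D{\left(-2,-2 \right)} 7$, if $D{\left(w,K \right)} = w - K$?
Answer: $0$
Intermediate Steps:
$36 D{\left(-2,-2 \right)} 7 = 36 \left(-2 - -2\right) 7 = 36 \left(-2 + 2\right) 7 = 36 \cdot 0 \cdot 7 = 0 \cdot 7 = 0$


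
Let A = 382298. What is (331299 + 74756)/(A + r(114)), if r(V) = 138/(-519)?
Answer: 70247515/66137508 ≈ 1.0621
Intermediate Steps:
r(V) = -46/173 (r(V) = 138*(-1/519) = -46/173)
(331299 + 74756)/(A + r(114)) = (331299 + 74756)/(382298 - 46/173) = 406055/(66137508/173) = 406055*(173/66137508) = 70247515/66137508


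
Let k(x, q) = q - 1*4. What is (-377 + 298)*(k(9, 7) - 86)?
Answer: 6557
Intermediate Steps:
k(x, q) = -4 + q (k(x, q) = q - 4 = -4 + q)
(-377 + 298)*(k(9, 7) - 86) = (-377 + 298)*((-4 + 7) - 86) = -79*(3 - 86) = -79*(-83) = 6557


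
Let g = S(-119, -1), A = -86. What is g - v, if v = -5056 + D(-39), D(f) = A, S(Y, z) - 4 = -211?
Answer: 4935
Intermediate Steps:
S(Y, z) = -207 (S(Y, z) = 4 - 211 = -207)
D(f) = -86
g = -207
v = -5142 (v = -5056 - 86 = -5142)
g - v = -207 - 1*(-5142) = -207 + 5142 = 4935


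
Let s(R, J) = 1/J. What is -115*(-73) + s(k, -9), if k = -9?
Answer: 75554/9 ≈ 8394.9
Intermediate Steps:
-115*(-73) + s(k, -9) = -115*(-73) + 1/(-9) = 8395 - 1/9 = 75554/9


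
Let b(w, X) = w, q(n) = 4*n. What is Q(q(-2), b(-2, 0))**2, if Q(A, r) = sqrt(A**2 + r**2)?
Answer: 68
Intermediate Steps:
Q(q(-2), b(-2, 0))**2 = (sqrt((4*(-2))**2 + (-2)**2))**2 = (sqrt((-8)**2 + 4))**2 = (sqrt(64 + 4))**2 = (sqrt(68))**2 = (2*sqrt(17))**2 = 68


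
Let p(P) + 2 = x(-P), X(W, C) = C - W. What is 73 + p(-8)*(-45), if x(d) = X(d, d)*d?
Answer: 163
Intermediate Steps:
x(d) = 0 (x(d) = (d - d)*d = 0*d = 0)
p(P) = -2 (p(P) = -2 + 0 = -2)
73 + p(-8)*(-45) = 73 - 2*(-45) = 73 + 90 = 163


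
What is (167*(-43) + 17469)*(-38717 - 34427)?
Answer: -752505472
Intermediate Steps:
(167*(-43) + 17469)*(-38717 - 34427) = (-7181 + 17469)*(-73144) = 10288*(-73144) = -752505472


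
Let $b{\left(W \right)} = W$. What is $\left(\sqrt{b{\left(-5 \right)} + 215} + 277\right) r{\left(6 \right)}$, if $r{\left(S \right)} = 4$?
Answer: $1108 + 4 \sqrt{210} \approx 1166.0$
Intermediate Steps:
$\left(\sqrt{b{\left(-5 \right)} + 215} + 277\right) r{\left(6 \right)} = \left(\sqrt{-5 + 215} + 277\right) 4 = \left(\sqrt{210} + 277\right) 4 = \left(277 + \sqrt{210}\right) 4 = 1108 + 4 \sqrt{210}$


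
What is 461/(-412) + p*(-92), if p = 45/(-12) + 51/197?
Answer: 25977659/81164 ≈ 320.06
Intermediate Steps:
p = -2751/788 (p = 45*(-1/12) + 51*(1/197) = -15/4 + 51/197 = -2751/788 ≈ -3.4911)
461/(-412) + p*(-92) = 461/(-412) - 2751/788*(-92) = 461*(-1/412) + 63273/197 = -461/412 + 63273/197 = 25977659/81164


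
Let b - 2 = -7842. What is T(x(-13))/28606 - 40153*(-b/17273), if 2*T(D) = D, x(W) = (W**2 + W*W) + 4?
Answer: -9005152115437/494111438 ≈ -18225.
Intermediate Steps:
b = -7840 (b = 2 - 7842 = -7840)
x(W) = 4 + 2*W**2 (x(W) = (W**2 + W**2) + 4 = 2*W**2 + 4 = 4 + 2*W**2)
T(D) = D/2
T(x(-13))/28606 - 40153*(-b/17273) = ((4 + 2*(-13)**2)/2)/28606 - 40153/((-17273/(-7840))) = ((4 + 2*169)/2)*(1/28606) - 40153/((-17273*(-1/7840))) = ((4 + 338)/2)*(1/28606) - 40153/17273/7840 = ((1/2)*342)*(1/28606) - 40153*7840/17273 = 171*(1/28606) - 314799520/17273 = 171/28606 - 314799520/17273 = -9005152115437/494111438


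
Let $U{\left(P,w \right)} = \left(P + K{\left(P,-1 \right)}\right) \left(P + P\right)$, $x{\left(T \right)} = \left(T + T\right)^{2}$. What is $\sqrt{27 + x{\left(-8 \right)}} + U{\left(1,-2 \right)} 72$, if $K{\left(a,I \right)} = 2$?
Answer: $432 + \sqrt{283} \approx 448.82$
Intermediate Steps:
$x{\left(T \right)} = 4 T^{2}$ ($x{\left(T \right)} = \left(2 T\right)^{2} = 4 T^{2}$)
$U{\left(P,w \right)} = 2 P \left(2 + P\right)$ ($U{\left(P,w \right)} = \left(P + 2\right) \left(P + P\right) = \left(2 + P\right) 2 P = 2 P \left(2 + P\right)$)
$\sqrt{27 + x{\left(-8 \right)}} + U{\left(1,-2 \right)} 72 = \sqrt{27 + 4 \left(-8\right)^{2}} + 2 \cdot 1 \left(2 + 1\right) 72 = \sqrt{27 + 4 \cdot 64} + 2 \cdot 1 \cdot 3 \cdot 72 = \sqrt{27 + 256} + 6 \cdot 72 = \sqrt{283} + 432 = 432 + \sqrt{283}$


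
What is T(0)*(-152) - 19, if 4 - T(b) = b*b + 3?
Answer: -171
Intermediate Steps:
T(b) = 1 - b**2 (T(b) = 4 - (b*b + 3) = 4 - (b**2 + 3) = 4 - (3 + b**2) = 4 + (-3 - b**2) = 1 - b**2)
T(0)*(-152) - 19 = (1 - 1*0**2)*(-152) - 19 = (1 - 1*0)*(-152) - 19 = (1 + 0)*(-152) - 19 = 1*(-152) - 19 = -152 - 19 = -171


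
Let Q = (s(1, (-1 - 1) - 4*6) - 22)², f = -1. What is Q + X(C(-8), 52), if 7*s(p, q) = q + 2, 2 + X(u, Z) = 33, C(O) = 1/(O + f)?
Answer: 33203/49 ≈ 677.61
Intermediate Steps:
C(O) = 1/(-1 + O) (C(O) = 1/(O - 1) = 1/(-1 + O))
X(u, Z) = 31 (X(u, Z) = -2 + 33 = 31)
s(p, q) = 2/7 + q/7 (s(p, q) = (q + 2)/7 = (2 + q)/7 = 2/7 + q/7)
Q = 31684/49 (Q = ((2/7 + ((-1 - 1) - 4*6)/7) - 22)² = ((2/7 + (-2 - 24)/7) - 22)² = ((2/7 + (⅐)*(-26)) - 22)² = ((2/7 - 26/7) - 22)² = (-24/7 - 22)² = (-178/7)² = 31684/49 ≈ 646.61)
Q + X(C(-8), 52) = 31684/49 + 31 = 33203/49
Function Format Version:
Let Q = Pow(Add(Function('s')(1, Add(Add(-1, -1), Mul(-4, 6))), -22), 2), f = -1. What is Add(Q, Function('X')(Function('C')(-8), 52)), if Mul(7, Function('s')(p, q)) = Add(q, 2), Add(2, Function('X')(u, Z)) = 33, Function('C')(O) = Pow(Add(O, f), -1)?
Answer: Rational(33203, 49) ≈ 677.61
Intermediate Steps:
Function('C')(O) = Pow(Add(-1, O), -1) (Function('C')(O) = Pow(Add(O, -1), -1) = Pow(Add(-1, O), -1))
Function('X')(u, Z) = 31 (Function('X')(u, Z) = Add(-2, 33) = 31)
Function('s')(p, q) = Add(Rational(2, 7), Mul(Rational(1, 7), q)) (Function('s')(p, q) = Mul(Rational(1, 7), Add(q, 2)) = Mul(Rational(1, 7), Add(2, q)) = Add(Rational(2, 7), Mul(Rational(1, 7), q)))
Q = Rational(31684, 49) (Q = Pow(Add(Add(Rational(2, 7), Mul(Rational(1, 7), Add(Add(-1, -1), Mul(-4, 6)))), -22), 2) = Pow(Add(Add(Rational(2, 7), Mul(Rational(1, 7), Add(-2, -24))), -22), 2) = Pow(Add(Add(Rational(2, 7), Mul(Rational(1, 7), -26)), -22), 2) = Pow(Add(Add(Rational(2, 7), Rational(-26, 7)), -22), 2) = Pow(Add(Rational(-24, 7), -22), 2) = Pow(Rational(-178, 7), 2) = Rational(31684, 49) ≈ 646.61)
Add(Q, Function('X')(Function('C')(-8), 52)) = Add(Rational(31684, 49), 31) = Rational(33203, 49)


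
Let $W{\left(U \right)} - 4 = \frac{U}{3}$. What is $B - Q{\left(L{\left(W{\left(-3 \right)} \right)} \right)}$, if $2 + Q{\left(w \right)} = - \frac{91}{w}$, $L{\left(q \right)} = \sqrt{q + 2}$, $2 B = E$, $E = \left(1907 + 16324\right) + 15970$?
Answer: $\frac{34205}{2} + \frac{91 \sqrt{5}}{5} \approx 17143.0$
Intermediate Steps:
$W{\left(U \right)} = 4 + \frac{U}{3}$
$E = 34201$ ($E = 18231 + 15970 = 34201$)
$B = \frac{34201}{2}$ ($B = \frac{1}{2} \cdot 34201 = \frac{34201}{2} \approx 17101.0$)
$L{\left(q \right)} = \sqrt{2 + q}$
$Q{\left(w \right)} = -2 - \frac{91}{w}$
$B - Q{\left(L{\left(W{\left(-3 \right)} \right)} \right)} = \frac{34201}{2} - \left(-2 - \frac{91}{\sqrt{2 + \left(4 + \frac{1}{3} \left(-3\right)\right)}}\right) = \frac{34201}{2} - \left(-2 - \frac{91}{\sqrt{2 + \left(4 - 1\right)}}\right) = \frac{34201}{2} - \left(-2 - \frac{91}{\sqrt{2 + 3}}\right) = \frac{34201}{2} - \left(-2 - \frac{91}{\sqrt{5}}\right) = \frac{34201}{2} - \left(-2 - 91 \frac{\sqrt{5}}{5}\right) = \frac{34201}{2} - \left(-2 - \frac{91 \sqrt{5}}{5}\right) = \frac{34201}{2} + \left(2 + \frac{91 \sqrt{5}}{5}\right) = \frac{34205}{2} + \frac{91 \sqrt{5}}{5}$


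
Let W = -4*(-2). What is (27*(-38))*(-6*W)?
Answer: 49248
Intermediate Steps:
W = 8
(27*(-38))*(-6*W) = (27*(-38))*(-6*8) = -1026*(-48) = 49248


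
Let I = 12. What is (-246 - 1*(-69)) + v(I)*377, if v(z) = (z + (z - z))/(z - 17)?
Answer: -5409/5 ≈ -1081.8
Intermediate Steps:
v(z) = z/(-17 + z) (v(z) = (z + 0)/(-17 + z) = z/(-17 + z))
(-246 - 1*(-69)) + v(I)*377 = (-246 - 1*(-69)) + (12/(-17 + 12))*377 = (-246 + 69) + (12/(-5))*377 = -177 + (12*(-1/5))*377 = -177 - 12/5*377 = -177 - 4524/5 = -5409/5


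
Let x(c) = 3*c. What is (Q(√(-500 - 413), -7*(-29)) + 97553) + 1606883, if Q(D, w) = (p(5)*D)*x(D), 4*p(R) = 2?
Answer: 3406133/2 ≈ 1.7031e+6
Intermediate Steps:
p(R) = ½ (p(R) = (¼)*2 = ½)
Q(D, w) = 3*D²/2 (Q(D, w) = (D/2)*(3*D) = 3*D²/2)
(Q(√(-500 - 413), -7*(-29)) + 97553) + 1606883 = (3*(√(-500 - 413))²/2 + 97553) + 1606883 = (3*(√(-913))²/2 + 97553) + 1606883 = (3*(I*√913)²/2 + 97553) + 1606883 = ((3/2)*(-913) + 97553) + 1606883 = (-2739/2 + 97553) + 1606883 = 192367/2 + 1606883 = 3406133/2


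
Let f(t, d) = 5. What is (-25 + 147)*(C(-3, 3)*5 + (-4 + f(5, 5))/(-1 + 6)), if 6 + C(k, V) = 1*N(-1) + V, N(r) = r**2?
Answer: -5978/5 ≈ -1195.6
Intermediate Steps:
C(k, V) = -5 + V (C(k, V) = -6 + (1*(-1)**2 + V) = -6 + (1*1 + V) = -6 + (1 + V) = -5 + V)
(-25 + 147)*(C(-3, 3)*5 + (-4 + f(5, 5))/(-1 + 6)) = (-25 + 147)*((-5 + 3)*5 + (-4 + 5)/(-1 + 6)) = 122*(-2*5 + 1/5) = 122*(-10 + 1*(1/5)) = 122*(-10 + 1/5) = 122*(-49/5) = -5978/5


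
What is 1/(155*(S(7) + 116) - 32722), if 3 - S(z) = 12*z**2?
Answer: -1/105417 ≈ -9.4861e-6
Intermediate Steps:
S(z) = 3 - 12*z**2
1/(155*(S(7) + 116) - 32722) = 1/(155*((3 - 12*7**2) + 116) - 32722) = 1/(155*((3 - 12*49) + 116) - 32722) = 1/(155*((3 - 588) + 116) - 32722) = 1/(155*(-585 + 116) - 32722) = 1/(155*(-469) - 32722) = 1/(-72695 - 32722) = 1/(-105417) = -1/105417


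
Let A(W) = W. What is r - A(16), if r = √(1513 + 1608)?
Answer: -16 + √3121 ≈ 39.866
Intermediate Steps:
r = √3121 ≈ 55.866
r - A(16) = √3121 - 1*16 = √3121 - 16 = -16 + √3121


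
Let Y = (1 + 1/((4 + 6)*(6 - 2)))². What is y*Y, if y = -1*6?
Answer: -5043/800 ≈ -6.3037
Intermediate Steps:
y = -6
Y = 1681/1600 (Y = (1 + 1/(10*4))² = (1 + 1/40)² = (41/40)² = 1681/1600 ≈ 1.0506)
y*Y = -6*1681/1600 = -5043/800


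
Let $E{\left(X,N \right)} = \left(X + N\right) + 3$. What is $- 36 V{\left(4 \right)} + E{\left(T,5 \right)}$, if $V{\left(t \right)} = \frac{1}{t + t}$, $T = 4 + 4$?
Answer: $\frac{23}{2} \approx 11.5$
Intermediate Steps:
$T = 8$
$V{\left(t \right)} = \frac{1}{2 t}$
$E{\left(X,N \right)} = 3 + N + X$ ($E{\left(X,N \right)} = \left(N + X\right) + 3 = 3 + N + X$)
$- 36 V{\left(4 \right)} + E{\left(T,5 \right)} = - 36 \frac{1}{2 \cdot 4} + \left(3 + 5 + 8\right) = - 36 \cdot \frac{1}{2} \cdot \frac{1}{4} + 16 = \left(-36\right) \frac{1}{8} + 16 = - \frac{9}{2} + 16 = \frac{23}{2}$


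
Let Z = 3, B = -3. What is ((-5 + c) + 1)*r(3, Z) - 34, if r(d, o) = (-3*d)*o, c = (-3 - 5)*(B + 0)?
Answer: -574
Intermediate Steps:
c = 24 (c = (-3 - 5)*(-3 + 0) = -8*(-3) = 24)
r(d, o) = -3*d*o
((-5 + c) + 1)*r(3, Z) - 34 = ((-5 + 24) + 1)*(-3*3*3) - 34 = (19 + 1)*(-27) - 34 = 20*(-27) - 34 = -540 - 34 = -574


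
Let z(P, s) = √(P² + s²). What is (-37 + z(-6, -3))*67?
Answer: -2479 + 201*√5 ≈ -2029.6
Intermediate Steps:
(-37 + z(-6, -3))*67 = (-37 + √((-6)² + (-3)²))*67 = (-37 + √(36 + 9))*67 = (-37 + √45)*67 = (-37 + 3*√5)*67 = -2479 + 201*√5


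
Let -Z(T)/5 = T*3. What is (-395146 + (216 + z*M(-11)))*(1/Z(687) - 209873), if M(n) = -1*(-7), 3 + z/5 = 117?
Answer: 169100414106008/2061 ≈ 8.2048e+10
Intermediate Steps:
z = 570 (z = -15 + 5*117 = -15 + 585 = 570)
M(n) = 7
Z(T) = -15*T (Z(T) = -5*T*3 = -15*T)
(-395146 + (216 + z*M(-11)))*(1/Z(687) - 209873) = (-395146 + (216 + 570*7))*(1/(-15*687) - 209873) = (-395146 + (216 + 3990))*(1/(-10305) - 209873) = (-395146 + 4206)*(-1/10305 - 209873) = -390940*(-2162741266/10305) = 169100414106008/2061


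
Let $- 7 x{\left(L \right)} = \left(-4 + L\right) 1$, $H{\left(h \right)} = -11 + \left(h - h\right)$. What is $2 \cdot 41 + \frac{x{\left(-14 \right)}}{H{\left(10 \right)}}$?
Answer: $\frac{6296}{77} \approx 81.766$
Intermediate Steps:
$H{\left(h \right)} = -11$ ($H{\left(h \right)} = -11 + 0 = -11$)
$x{\left(L \right)} = \frac{4}{7} - \frac{L}{7}$ ($x{\left(L \right)} = - \frac{\left(-4 + L\right) 1}{7} = - \frac{-4 + L}{7} = \frac{4}{7} - \frac{L}{7}$)
$2 \cdot 41 + \frac{x{\left(-14 \right)}}{H{\left(10 \right)}} = 2 \cdot 41 + \frac{\frac{4}{7} - -2}{-11} = 82 + \left(\frac{4}{7} + 2\right) \left(- \frac{1}{11}\right) = 82 + \frac{18}{7} \left(- \frac{1}{11}\right) = 82 - \frac{18}{77} = \frac{6296}{77}$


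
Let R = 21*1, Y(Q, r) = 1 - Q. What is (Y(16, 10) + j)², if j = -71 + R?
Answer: 4225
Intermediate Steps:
R = 21
j = -50 (j = -71 + 21 = -50)
(Y(16, 10) + j)² = ((1 - 1*16) - 50)² = ((1 - 16) - 50)² = (-15 - 50)² = (-65)² = 4225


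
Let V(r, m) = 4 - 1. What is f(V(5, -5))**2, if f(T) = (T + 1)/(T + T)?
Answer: 4/9 ≈ 0.44444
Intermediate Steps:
V(r, m) = 3
f(T) = (1 + T)/(2*T) (f(T) = (1 + T)/((2*T)) = (1 + T)*(1/(2*T)) = (1 + T)/(2*T))
f(V(5, -5))**2 = ((1/2)*(1 + 3)/3)**2 = ((1/2)*(1/3)*4)**2 = (2/3)**2 = 4/9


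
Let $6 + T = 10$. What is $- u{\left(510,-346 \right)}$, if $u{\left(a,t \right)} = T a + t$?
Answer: $-1694$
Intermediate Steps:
$T = 4$ ($T = -6 + 10 = 4$)
$u{\left(a,t \right)} = t + 4 a$ ($u{\left(a,t \right)} = 4 a + t = t + 4 a$)
$- u{\left(510,-346 \right)} = - (-346 + 4 \cdot 510) = - (-346 + 2040) = \left(-1\right) 1694 = -1694$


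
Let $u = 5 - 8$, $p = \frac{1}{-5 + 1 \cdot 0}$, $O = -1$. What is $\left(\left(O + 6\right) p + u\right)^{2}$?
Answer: $16$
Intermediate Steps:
$p = - \frac{1}{5}$ ($p = \frac{1}{-5 + 0} = \frac{1}{-5} = - \frac{1}{5} \approx -0.2$)
$u = -3$
$\left(\left(O + 6\right) p + u\right)^{2} = \left(\left(-1 + 6\right) \left(- \frac{1}{5}\right) - 3\right)^{2} = \left(5 \left(- \frac{1}{5}\right) - 3\right)^{2} = \left(-1 - 3\right)^{2} = \left(-4\right)^{2} = 16$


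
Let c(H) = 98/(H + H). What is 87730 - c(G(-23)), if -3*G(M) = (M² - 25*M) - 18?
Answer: 31758309/362 ≈ 87730.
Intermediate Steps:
G(M) = 6 - M²/3 + 25*M/3 (G(M) = -((M² - 25*M) - 18)/3 = -(-18 + M² - 25*M)/3 = 6 - M²/3 + 25*M/3)
c(H) = 49/H (c(H) = 98/((2*H)) = 98*(1/(2*H)) = 49/H)
87730 - c(G(-23)) = 87730 - 49/(6 - ⅓*(-23)² + (25/3)*(-23)) = 87730 - 49/(6 - ⅓*529 - 575/3) = 87730 - 49/(6 - 529/3 - 575/3) = 87730 - 49/(-362) = 87730 - 49*(-1)/362 = 87730 - 1*(-49/362) = 87730 + 49/362 = 31758309/362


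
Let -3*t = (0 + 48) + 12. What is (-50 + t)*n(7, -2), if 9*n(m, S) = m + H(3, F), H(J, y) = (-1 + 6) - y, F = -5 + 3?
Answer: -980/9 ≈ -108.89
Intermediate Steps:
F = -2
H(J, y) = 5 - y
n(m, S) = 7/9 + m/9 (n(m, S) = (m + (5 - 1*(-2)))/9 = (m + (5 + 2))/9 = (m + 7)/9 = (7 + m)/9 = 7/9 + m/9)
t = -20 (t = -((0 + 48) + 12)/3 = -(48 + 12)/3 = -⅓*60 = -20)
(-50 + t)*n(7, -2) = (-50 - 20)*(7/9 + (⅑)*7) = -70*(7/9 + 7/9) = -70*14/9 = -980/9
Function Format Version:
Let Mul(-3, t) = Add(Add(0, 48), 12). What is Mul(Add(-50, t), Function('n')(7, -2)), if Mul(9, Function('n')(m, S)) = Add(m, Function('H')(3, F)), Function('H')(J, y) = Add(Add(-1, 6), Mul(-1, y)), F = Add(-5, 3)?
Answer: Rational(-980, 9) ≈ -108.89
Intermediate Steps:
F = -2
Function('H')(J, y) = Add(5, Mul(-1, y))
Function('n')(m, S) = Add(Rational(7, 9), Mul(Rational(1, 9), m)) (Function('n')(m, S) = Mul(Rational(1, 9), Add(m, Add(5, Mul(-1, -2)))) = Mul(Rational(1, 9), Add(m, Add(5, 2))) = Mul(Rational(1, 9), Add(m, 7)) = Mul(Rational(1, 9), Add(7, m)) = Add(Rational(7, 9), Mul(Rational(1, 9), m)))
t = -20 (t = Mul(Rational(-1, 3), Add(Add(0, 48), 12)) = Mul(Rational(-1, 3), Add(48, 12)) = Mul(Rational(-1, 3), 60) = -20)
Mul(Add(-50, t), Function('n')(7, -2)) = Mul(Add(-50, -20), Add(Rational(7, 9), Mul(Rational(1, 9), 7))) = Mul(-70, Add(Rational(7, 9), Rational(7, 9))) = Mul(-70, Rational(14, 9)) = Rational(-980, 9)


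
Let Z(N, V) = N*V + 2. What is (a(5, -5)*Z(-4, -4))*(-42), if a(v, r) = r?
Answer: 3780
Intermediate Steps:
Z(N, V) = 2 + N*V
(a(5, -5)*Z(-4, -4))*(-42) = -5*(2 - 4*(-4))*(-42) = -5*(2 + 16)*(-42) = -5*18*(-42) = -90*(-42) = 3780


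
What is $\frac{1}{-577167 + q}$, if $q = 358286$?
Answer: $- \frac{1}{218881} \approx -4.5687 \cdot 10^{-6}$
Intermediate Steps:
$\frac{1}{-577167 + q} = \frac{1}{-577167 + 358286} = \frac{1}{-218881} = - \frac{1}{218881}$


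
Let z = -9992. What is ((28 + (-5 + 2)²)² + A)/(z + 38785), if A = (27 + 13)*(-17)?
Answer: 689/28793 ≈ 0.023929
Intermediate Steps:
A = -680 (A = 40*(-17) = -680)
((28 + (-5 + 2)²)² + A)/(z + 38785) = ((28 + (-5 + 2)²)² - 680)/(-9992 + 38785) = ((28 + (-3)²)² - 680)/28793 = ((28 + 9)² - 680)*(1/28793) = (37² - 680)*(1/28793) = (1369 - 680)*(1/28793) = 689*(1/28793) = 689/28793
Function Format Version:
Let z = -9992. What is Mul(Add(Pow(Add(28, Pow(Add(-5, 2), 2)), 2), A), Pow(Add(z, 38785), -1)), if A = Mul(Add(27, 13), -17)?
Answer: Rational(689, 28793) ≈ 0.023929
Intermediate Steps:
A = -680 (A = Mul(40, -17) = -680)
Mul(Add(Pow(Add(28, Pow(Add(-5, 2), 2)), 2), A), Pow(Add(z, 38785), -1)) = Mul(Add(Pow(Add(28, Pow(Add(-5, 2), 2)), 2), -680), Pow(Add(-9992, 38785), -1)) = Mul(Add(Pow(Add(28, Pow(-3, 2)), 2), -680), Pow(28793, -1)) = Mul(Add(Pow(Add(28, 9), 2), -680), Rational(1, 28793)) = Mul(Add(Pow(37, 2), -680), Rational(1, 28793)) = Mul(Add(1369, -680), Rational(1, 28793)) = Mul(689, Rational(1, 28793)) = Rational(689, 28793)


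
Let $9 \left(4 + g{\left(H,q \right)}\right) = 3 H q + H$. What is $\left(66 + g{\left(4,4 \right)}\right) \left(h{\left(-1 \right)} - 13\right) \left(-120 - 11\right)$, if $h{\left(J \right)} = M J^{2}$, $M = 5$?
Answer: $\frac{639280}{9} \approx 71031.0$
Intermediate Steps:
$h{\left(J \right)} = 5 J^{2}$
$g{\left(H,q \right)} = -4 + \frac{H}{9} + \frac{H q}{3}$ ($g{\left(H,q \right)} = -4 + \frac{3 H q + H}{9} = -4 + \frac{H + 3 H q}{9} = -4 + \left(\frac{H}{9} + \frac{H q}{3}\right) = -4 + \frac{H}{9} + \frac{H q}{3}$)
$\left(66 + g{\left(4,4 \right)}\right) \left(h{\left(-1 \right)} - 13\right) \left(-120 - 11\right) = \left(66 + \left(-4 + \frac{1}{9} \cdot 4 + \frac{1}{3} \cdot 4 \cdot 4\right)\right) \left(5 \left(-1\right)^{2} - 13\right) \left(-120 - 11\right) = \left(66 + \left(-4 + \frac{4}{9} + \frac{16}{3}\right)\right) \left(5 \cdot 1 - 13\right) \left(-131\right) = \left(66 + \frac{16}{9}\right) \left(5 - 13\right) \left(-131\right) = \frac{610}{9} \left(-8\right) \left(-131\right) = \left(- \frac{4880}{9}\right) \left(-131\right) = \frac{639280}{9}$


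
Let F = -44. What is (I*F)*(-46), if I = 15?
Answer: 30360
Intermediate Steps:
(I*F)*(-46) = (15*(-44))*(-46) = -660*(-46) = 30360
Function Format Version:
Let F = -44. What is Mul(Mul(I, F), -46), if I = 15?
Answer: 30360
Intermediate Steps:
Mul(Mul(I, F), -46) = Mul(Mul(15, -44), -46) = Mul(-660, -46) = 30360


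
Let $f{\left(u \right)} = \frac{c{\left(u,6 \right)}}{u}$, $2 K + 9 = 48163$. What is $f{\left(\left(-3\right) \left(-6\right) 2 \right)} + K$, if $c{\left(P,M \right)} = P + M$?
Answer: $\frac{144469}{6} \approx 24078.0$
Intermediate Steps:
$K = 24077$ ($K = - \frac{9}{2} + \frac{1}{2} \cdot 48163 = - \frac{9}{2} + \frac{48163}{2} = 24077$)
$c{\left(P,M \right)} = M + P$
$f{\left(u \right)} = \frac{6 + u}{u}$
$f{\left(\left(-3\right) \left(-6\right) 2 \right)} + K = \frac{6 + \left(-3\right) \left(-6\right) 2}{\left(-3\right) \left(-6\right) 2} + 24077 = \frac{6 + 18 \cdot 2}{18 \cdot 2} + 24077 = \frac{6 + 36}{36} + 24077 = \frac{1}{36} \cdot 42 + 24077 = \frac{7}{6} + 24077 = \frac{144469}{6}$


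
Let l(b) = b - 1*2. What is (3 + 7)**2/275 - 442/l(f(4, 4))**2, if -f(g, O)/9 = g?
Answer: 457/7942 ≈ 0.057542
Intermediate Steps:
f(g, O) = -9*g
l(b) = -2 + b (l(b) = b - 2 = -2 + b)
(3 + 7)**2/275 - 442/l(f(4, 4))**2 = (3 + 7)**2/275 - 442/(-2 - 9*4)**2 = 10**2*(1/275) - 442/(-2 - 36)**2 = 100*(1/275) - 442/((-38)**2) = 4/11 - 442/1444 = 4/11 - 442*1/1444 = 4/11 - 221/722 = 457/7942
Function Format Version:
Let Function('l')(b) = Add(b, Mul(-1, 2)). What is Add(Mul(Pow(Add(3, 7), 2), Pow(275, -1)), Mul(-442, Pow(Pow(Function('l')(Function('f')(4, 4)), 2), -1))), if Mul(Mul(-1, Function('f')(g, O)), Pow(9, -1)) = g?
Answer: Rational(457, 7942) ≈ 0.057542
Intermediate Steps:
Function('f')(g, O) = Mul(-9, g)
Function('l')(b) = Add(-2, b) (Function('l')(b) = Add(b, -2) = Add(-2, b))
Add(Mul(Pow(Add(3, 7), 2), Pow(275, -1)), Mul(-442, Pow(Pow(Function('l')(Function('f')(4, 4)), 2), -1))) = Add(Mul(Pow(Add(3, 7), 2), Pow(275, -1)), Mul(-442, Pow(Pow(Add(-2, Mul(-9, 4)), 2), -1))) = Add(Mul(Pow(10, 2), Rational(1, 275)), Mul(-442, Pow(Pow(Add(-2, -36), 2), -1))) = Add(Mul(100, Rational(1, 275)), Mul(-442, Pow(Pow(-38, 2), -1))) = Add(Rational(4, 11), Mul(-442, Pow(1444, -1))) = Add(Rational(4, 11), Mul(-442, Rational(1, 1444))) = Add(Rational(4, 11), Rational(-221, 722)) = Rational(457, 7942)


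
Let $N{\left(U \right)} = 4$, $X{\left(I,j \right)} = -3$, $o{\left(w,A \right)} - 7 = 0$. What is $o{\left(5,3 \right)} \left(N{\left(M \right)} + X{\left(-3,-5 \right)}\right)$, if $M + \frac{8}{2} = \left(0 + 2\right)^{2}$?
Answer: $7$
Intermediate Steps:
$o{\left(w,A \right)} = 7$ ($o{\left(w,A \right)} = 7 + 0 = 7$)
$M = 0$ ($M = -4 + \left(0 + 2\right)^{2} = -4 + 2^{2} = -4 + 4 = 0$)
$o{\left(5,3 \right)} \left(N{\left(M \right)} + X{\left(-3,-5 \right)}\right) = 7 \left(4 - 3\right) = 7 \cdot 1 = 7$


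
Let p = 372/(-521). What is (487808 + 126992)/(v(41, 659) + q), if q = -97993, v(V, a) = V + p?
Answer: -80077700/12758341 ≈ -6.2765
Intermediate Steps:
p = -372/521 (p = 372*(-1/521) = -372/521 ≈ -0.71401)
v(V, a) = -372/521 + V (v(V, a) = V - 372/521 = -372/521 + V)
(487808 + 126992)/(v(41, 659) + q) = (487808 + 126992)/((-372/521 + 41) - 97993) = 614800/(20989/521 - 97993) = 614800/(-51033364/521) = 614800*(-521/51033364) = -80077700/12758341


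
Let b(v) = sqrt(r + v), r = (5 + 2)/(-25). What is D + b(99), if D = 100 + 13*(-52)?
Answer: -576 + 2*sqrt(617)/5 ≈ -566.06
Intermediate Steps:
D = -576 (D = 100 - 676 = -576)
r = -7/25 (r = 7*(-1/25) = -7/25 ≈ -0.28000)
b(v) = sqrt(-7/25 + v)
D + b(99) = -576 + sqrt(-7 + 25*99)/5 = -576 + sqrt(-7 + 2475)/5 = -576 + sqrt(2468)/5 = -576 + (2*sqrt(617))/5 = -576 + 2*sqrt(617)/5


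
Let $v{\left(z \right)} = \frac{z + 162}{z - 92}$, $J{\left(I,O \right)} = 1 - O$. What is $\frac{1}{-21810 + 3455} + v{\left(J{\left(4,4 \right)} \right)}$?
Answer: $- \frac{583708}{348745} \approx -1.6737$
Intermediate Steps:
$v{\left(z \right)} = \frac{162 + z}{-92 + z}$
$\frac{1}{-21810 + 3455} + v{\left(J{\left(4,4 \right)} \right)} = \frac{1}{-21810 + 3455} + \frac{162 + \left(1 - 4\right)}{-92 + \left(1 - 4\right)} = \frac{1}{-18355} + \frac{162 + \left(1 - 4\right)}{-92 + \left(1 - 4\right)} = - \frac{1}{18355} + \frac{162 - 3}{-92 - 3} = - \frac{1}{18355} + \frac{1}{-95} \cdot 159 = - \frac{1}{18355} - \frac{159}{95} = - \frac{583708}{348745}$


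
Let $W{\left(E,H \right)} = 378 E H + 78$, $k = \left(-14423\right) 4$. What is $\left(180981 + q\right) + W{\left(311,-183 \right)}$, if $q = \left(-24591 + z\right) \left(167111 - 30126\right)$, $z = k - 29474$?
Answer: $-15330364700$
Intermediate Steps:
$k = -57692$
$W{\left(E,H \right)} = 78 + 378 E H$ ($W{\left(E,H \right)} = 378 E H + 78 = 78 + 378 E H$)
$z = -87166$ ($z = -57692 - 29474 = -87166$)
$q = -15309032645$ ($q = \left(-24591 - 87166\right) \left(167111 - 30126\right) = \left(-111757\right) 136985 = -15309032645$)
$\left(180981 + q\right) + W{\left(311,-183 \right)} = \left(180981 - 15309032645\right) + \left(78 + 378 \cdot 311 \left(-183\right)\right) = -15308851664 + \left(78 - 21513114\right) = -15308851664 - 21513036 = -15330364700$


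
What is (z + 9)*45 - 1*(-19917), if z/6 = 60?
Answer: 36522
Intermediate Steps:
z = 360 (z = 6*60 = 360)
(z + 9)*45 - 1*(-19917) = (360 + 9)*45 - 1*(-19917) = 369*45 + 19917 = 16605 + 19917 = 36522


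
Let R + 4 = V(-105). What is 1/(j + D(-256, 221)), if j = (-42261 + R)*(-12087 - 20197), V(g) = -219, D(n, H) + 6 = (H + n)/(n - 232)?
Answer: 488/669318083635 ≈ 7.2910e-10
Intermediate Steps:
D(n, H) = -6 + (H + n)/(-232 + n) (D(n, H) = -6 + (H + n)/(n - 232) = -6 + (H + n)/(-232 + n))
R = -223 (R = -4 - 219 = -223)
j = 1371553456 (j = (-42261 - 223)*(-12087 - 20197) = -42484*(-32284) = 1371553456)
1/(j + D(-256, 221)) = 1/(1371553456 + (1392 + 221 - 5*(-256))/(-232 - 256)) = 1/(1371553456 + (1392 + 221 + 1280)/(-488)) = 1/(1371553456 - 1/488*2893) = 1/(1371553456 - 2893/488) = 1/(669318083635/488) = 488/669318083635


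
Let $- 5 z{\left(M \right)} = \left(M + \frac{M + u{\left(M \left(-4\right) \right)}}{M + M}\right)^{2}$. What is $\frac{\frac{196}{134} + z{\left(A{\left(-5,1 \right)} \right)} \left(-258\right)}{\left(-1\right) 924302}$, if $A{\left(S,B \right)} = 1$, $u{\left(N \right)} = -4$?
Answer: $- \frac{9623}{619282340} \approx -1.5539 \cdot 10^{-5}$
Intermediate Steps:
$z{\left(M \right)} = - \frac{\left(M + \frac{-4 + M}{2 M}\right)^{2}}{5}$ ($z{\left(M \right)} = - \frac{\left(M + \frac{M - 4}{M + M}\right)^{2}}{5} = - \frac{\left(M + \frac{-4 + M}{2 M}\right)^{2}}{5}$)
$\frac{\frac{196}{134} + z{\left(A{\left(-5,1 \right)} \right)} \left(-258\right)}{\left(-1\right) 924302} = \frac{\frac{196}{134} + - \frac{\left(-4 + 1 + 2 \cdot 1^{2}\right)^{2}}{20 \cdot 1} \left(-258\right)}{\left(-1\right) 924302} = \frac{196 \cdot \frac{1}{134} + \left(- \frac{1}{20}\right) 1 \left(-4 + 1 + 2 \cdot 1\right)^{2} \left(-258\right)}{-924302} = \left(\frac{98}{67} + \left(- \frac{1}{20}\right) 1 \left(-4 + 1 + 2\right)^{2} \left(-258\right)\right) \left(- \frac{1}{924302}\right) = \left(\frac{98}{67} + \left(- \frac{1}{20}\right) 1 \left(-1\right)^{2} \left(-258\right)\right) \left(- \frac{1}{924302}\right) = \left(\frac{98}{67} + \left(- \frac{1}{20}\right) 1 \cdot 1 \left(-258\right)\right) \left(- \frac{1}{924302}\right) = \left(\frac{98}{67} - - \frac{129}{10}\right) \left(- \frac{1}{924302}\right) = \left(\frac{98}{67} + \frac{129}{10}\right) \left(- \frac{1}{924302}\right) = \frac{9623}{670} \left(- \frac{1}{924302}\right) = - \frac{9623}{619282340}$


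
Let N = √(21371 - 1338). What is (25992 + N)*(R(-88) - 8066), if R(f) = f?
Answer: -211938768 - 8154*√20033 ≈ -2.1309e+8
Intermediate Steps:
N = √20033 ≈ 141.54
(25992 + N)*(R(-88) - 8066) = (25992 + √20033)*(-88 - 8066) = (25992 + √20033)*(-8154) = -211938768 - 8154*√20033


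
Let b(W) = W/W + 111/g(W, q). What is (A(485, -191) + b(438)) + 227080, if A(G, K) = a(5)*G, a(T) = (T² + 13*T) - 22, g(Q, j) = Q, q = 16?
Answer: 37968943/146 ≈ 2.6006e+5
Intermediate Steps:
a(T) = -22 + T² + 13*T
A(G, K) = 68*G (A(G, K) = (-22 + 5² + 13*5)*G = (-22 + 25 + 65)*G = 68*G)
b(W) = 1 + 111/W (b(W) = W/W + 111/W = 1 + 111/W)
(A(485, -191) + b(438)) + 227080 = (68*485 + (111 + 438)/438) + 227080 = (32980 + (1/438)*549) + 227080 = (32980 + 183/146) + 227080 = 4815263/146 + 227080 = 37968943/146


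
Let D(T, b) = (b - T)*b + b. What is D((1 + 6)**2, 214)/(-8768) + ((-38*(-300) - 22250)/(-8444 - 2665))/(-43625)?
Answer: -24594422419/6070338480 ≈ -4.0516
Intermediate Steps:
D(T, b) = b + b*(b - T) (D(T, b) = b*(b - T) + b = b + b*(b - T))
D((1 + 6)**2, 214)/(-8768) + ((-38*(-300) - 22250)/(-8444 - 2665))/(-43625) = (214*(1 + 214 - (1 + 6)**2))/(-8768) + ((-38*(-300) - 22250)/(-8444 - 2665))/(-43625) = (214*(1 + 214 - 1*7**2))*(-1/8768) + ((11400 - 22250)/(-11109))*(-1/43625) = (214*(1 + 214 - 1*49))*(-1/8768) - 10850*(-1/11109)*(-1/43625) = (214*(1 + 214 - 49))*(-1/8768) + (1550/1587)*(-1/43625) = (214*166)*(-1/8768) - 62/2769315 = 35524*(-1/8768) - 62/2769315 = -8881/2192 - 62/2769315 = -24594422419/6070338480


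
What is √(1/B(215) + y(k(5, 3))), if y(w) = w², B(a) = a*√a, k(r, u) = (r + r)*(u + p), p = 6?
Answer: √(374422500 + √215)/215 ≈ 90.000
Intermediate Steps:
k(r, u) = 2*r*(6 + u) (k(r, u) = (r + r)*(u + 6) = (2*r)*(6 + u) = 2*r*(6 + u))
B(a) = a^(3/2)
√(1/B(215) + y(k(5, 3))) = √(1/(215^(3/2)) + (2*5*(6 + 3))²) = √(1/(215*√215) + (2*5*9)²) = √(√215/46225 + 90²) = √(√215/46225 + 8100) = √(8100 + √215/46225)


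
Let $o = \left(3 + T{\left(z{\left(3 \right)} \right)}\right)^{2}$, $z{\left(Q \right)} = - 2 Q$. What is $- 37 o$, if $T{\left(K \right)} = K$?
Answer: $-333$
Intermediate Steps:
$o = 9$ ($o = \left(3 - 6\right)^{2} = \left(-3\right)^{2} = 9$)
$- 37 o = \left(-37\right) 9 = -333$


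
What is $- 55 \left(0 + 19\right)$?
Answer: $-1045$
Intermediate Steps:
$- 55 \left(0 + 19\right) = \left(-55\right) 19 = -1045$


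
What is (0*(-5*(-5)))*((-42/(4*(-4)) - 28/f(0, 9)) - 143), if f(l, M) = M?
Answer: 0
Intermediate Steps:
(0*(-5*(-5)))*((-42/(4*(-4)) - 28/f(0, 9)) - 143) = (0*(-5*(-5)))*((-42/(4*(-4)) - 28/9) - 143) = (0*25)*((-42/(-16) - 28*⅑) - 143) = 0*((-42*(-1/16) - 28/9) - 143) = 0*((21/8 - 28/9) - 143) = 0*(-35/72 - 143) = 0*(-10331/72) = 0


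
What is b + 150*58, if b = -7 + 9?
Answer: 8702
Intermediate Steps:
b = 2
b + 150*58 = 2 + 150*58 = 2 + 8700 = 8702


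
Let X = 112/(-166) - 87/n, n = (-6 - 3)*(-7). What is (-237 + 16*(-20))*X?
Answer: 1995731/1743 ≈ 1145.0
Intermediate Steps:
n = 63 (n = -9*(-7) = 63)
X = -3583/1743 (X = 112/(-166) - 87/63 = 112*(-1/166) - 87*1/63 = -56/83 - 29/21 = -3583/1743 ≈ -2.0557)
(-237 + 16*(-20))*X = (-237 + 16*(-20))*(-3583/1743) = (-237 - 320)*(-3583/1743) = -557*(-3583/1743) = 1995731/1743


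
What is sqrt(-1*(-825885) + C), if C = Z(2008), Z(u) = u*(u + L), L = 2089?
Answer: sqrt(9052661) ≈ 3008.8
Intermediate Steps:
Z(u) = u*(2089 + u) (Z(u) = u*(u + 2089) = u*(2089 + u))
C = 8226776 (C = 2008*(2089 + 2008) = 2008*4097 = 8226776)
sqrt(-1*(-825885) + C) = sqrt(-1*(-825885) + 8226776) = sqrt(825885 + 8226776) = sqrt(9052661)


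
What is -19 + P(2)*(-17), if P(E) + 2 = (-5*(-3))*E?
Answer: -495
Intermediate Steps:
P(E) = -2 + 15*E (P(E) = -2 + (-5*(-3))*E = -2 + 15*E)
-19 + P(2)*(-17) = -19 + (-2 + 15*2)*(-17) = -19 + (-2 + 30)*(-17) = -19 + 28*(-17) = -19 - 476 = -495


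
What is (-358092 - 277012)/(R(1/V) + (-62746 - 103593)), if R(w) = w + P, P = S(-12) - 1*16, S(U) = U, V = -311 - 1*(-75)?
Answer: 149884544/39262613 ≈ 3.8175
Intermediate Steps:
V = -236 (V = -311 + 75 = -236)
P = -28 (P = -12 - 1*16 = -12 - 16 = -28)
R(w) = -28 + w (R(w) = w - 28 = -28 + w)
(-358092 - 277012)/(R(1/V) + (-62746 - 103593)) = (-358092 - 277012)/((-28 + 1/(-236)) + (-62746 - 103593)) = -635104/((-28 - 1/236) - 166339) = -635104/(-6609/236 - 166339) = -635104/(-39262613/236) = -635104*(-236/39262613) = 149884544/39262613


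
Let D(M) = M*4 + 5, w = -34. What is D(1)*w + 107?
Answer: -199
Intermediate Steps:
D(M) = 5 + 4*M (D(M) = 4*M + 5 = 5 + 4*M)
D(1)*w + 107 = (5 + 4*1)*(-34) + 107 = (5 + 4)*(-34) + 107 = 9*(-34) + 107 = -306 + 107 = -199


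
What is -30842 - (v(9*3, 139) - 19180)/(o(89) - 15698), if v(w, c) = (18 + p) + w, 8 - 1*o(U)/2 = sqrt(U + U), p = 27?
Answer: -1896275091640/61481103 + 9554*sqrt(178)/61481103 ≈ -30843.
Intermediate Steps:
o(U) = 16 - 2*sqrt(2)*sqrt(U) (o(U) = 16 - 2*sqrt(U + U) = 16 - 2*sqrt(2)*sqrt(U))
v(w, c) = 45 + w (v(w, c) = (18 + 27) + w = 45 + w)
-30842 - (v(9*3, 139) - 19180)/(o(89) - 15698) = -30842 - ((45 + 9*3) - 19180)/((16 - 2*sqrt(2)*sqrt(89)) - 15698) = -30842 - ((45 + 27) - 19180)/((16 - 2*sqrt(178)) - 15698) = -30842 - (72 - 19180)/(-15682 - 2*sqrt(178)) = -30842 - (-19108)/(-15682 - 2*sqrt(178)) = -30842 + 19108/(-15682 - 2*sqrt(178))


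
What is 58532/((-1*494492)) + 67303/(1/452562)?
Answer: 3765405795281545/123623 ≈ 3.0459e+10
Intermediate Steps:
58532/((-1*494492)) + 67303/(1/452562) = 58532/(-494492) + 67303/(1/452562) = 58532*(-1/494492) + 67303*452562 = -14633/123623 + 30458780286 = 3765405795281545/123623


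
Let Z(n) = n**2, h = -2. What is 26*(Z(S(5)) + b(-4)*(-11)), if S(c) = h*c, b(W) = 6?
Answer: 884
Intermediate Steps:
S(c) = -2*c
26*(Z(S(5)) + b(-4)*(-11)) = 26*((-2*5)**2 + 6*(-11)) = 26*((-10)**2 - 66) = 26*(100 - 66) = 26*34 = 884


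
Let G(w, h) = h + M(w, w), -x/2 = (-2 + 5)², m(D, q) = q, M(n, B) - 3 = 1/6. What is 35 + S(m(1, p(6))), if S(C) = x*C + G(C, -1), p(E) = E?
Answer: -425/6 ≈ -70.833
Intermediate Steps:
M(n, B) = 19/6 (M(n, B) = 3 + 1/6 = 3 + ⅙ = 19/6)
x = -18 (x = -2*(-2 + 5)² = -2*3² = -2*9 = -18)
G(w, h) = 19/6 + h (G(w, h) = h + 19/6 = 19/6 + h)
S(C) = 13/6 - 18*C (S(C) = -18*C + (19/6 - 1) = -18*C + 13/6 = 13/6 - 18*C)
35 + S(m(1, p(6))) = 35 + (13/6 - 18*6) = 35 + (13/6 - 108) = 35 - 635/6 = -425/6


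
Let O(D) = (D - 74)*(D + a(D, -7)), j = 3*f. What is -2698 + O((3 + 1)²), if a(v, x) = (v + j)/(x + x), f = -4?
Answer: -25266/7 ≈ -3609.4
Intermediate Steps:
j = -12 (j = 3*(-4) = -12)
a(v, x) = (-12 + v)/(2*x) (a(v, x) = (v - 12)/(x + x) = (-12 + v)/((2*x)) = (-12 + v)*(1/(2*x)) = (-12 + v)/(2*x))
O(D) = (-74 + D)*(6/7 + 13*D/14) (O(D) = (D - 74)*(D + (½)*(-12 + D)/(-7)) = (-74 + D)*(D + (½)*(-⅐)*(-12 + D)) = (-74 + D)*(D + (6/7 - D/14)) = (-74 + D)*(6/7 + 13*D/14))
-2698 + O((3 + 1)²) = -2698 + (-444/7 - 475*(3 + 1)²/7 + 13*((3 + 1)²)²/14) = -2698 + (-444/7 - 475/7*4² + 13*(4²)²/14) = -2698 + (-444/7 - 475/7*16 + (13/14)*16²) = -2698 + (-444/7 - 7600/7 + (13/14)*256) = -2698 + (-444/7 - 7600/7 + 1664/7) = -2698 - 6380/7 = -25266/7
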